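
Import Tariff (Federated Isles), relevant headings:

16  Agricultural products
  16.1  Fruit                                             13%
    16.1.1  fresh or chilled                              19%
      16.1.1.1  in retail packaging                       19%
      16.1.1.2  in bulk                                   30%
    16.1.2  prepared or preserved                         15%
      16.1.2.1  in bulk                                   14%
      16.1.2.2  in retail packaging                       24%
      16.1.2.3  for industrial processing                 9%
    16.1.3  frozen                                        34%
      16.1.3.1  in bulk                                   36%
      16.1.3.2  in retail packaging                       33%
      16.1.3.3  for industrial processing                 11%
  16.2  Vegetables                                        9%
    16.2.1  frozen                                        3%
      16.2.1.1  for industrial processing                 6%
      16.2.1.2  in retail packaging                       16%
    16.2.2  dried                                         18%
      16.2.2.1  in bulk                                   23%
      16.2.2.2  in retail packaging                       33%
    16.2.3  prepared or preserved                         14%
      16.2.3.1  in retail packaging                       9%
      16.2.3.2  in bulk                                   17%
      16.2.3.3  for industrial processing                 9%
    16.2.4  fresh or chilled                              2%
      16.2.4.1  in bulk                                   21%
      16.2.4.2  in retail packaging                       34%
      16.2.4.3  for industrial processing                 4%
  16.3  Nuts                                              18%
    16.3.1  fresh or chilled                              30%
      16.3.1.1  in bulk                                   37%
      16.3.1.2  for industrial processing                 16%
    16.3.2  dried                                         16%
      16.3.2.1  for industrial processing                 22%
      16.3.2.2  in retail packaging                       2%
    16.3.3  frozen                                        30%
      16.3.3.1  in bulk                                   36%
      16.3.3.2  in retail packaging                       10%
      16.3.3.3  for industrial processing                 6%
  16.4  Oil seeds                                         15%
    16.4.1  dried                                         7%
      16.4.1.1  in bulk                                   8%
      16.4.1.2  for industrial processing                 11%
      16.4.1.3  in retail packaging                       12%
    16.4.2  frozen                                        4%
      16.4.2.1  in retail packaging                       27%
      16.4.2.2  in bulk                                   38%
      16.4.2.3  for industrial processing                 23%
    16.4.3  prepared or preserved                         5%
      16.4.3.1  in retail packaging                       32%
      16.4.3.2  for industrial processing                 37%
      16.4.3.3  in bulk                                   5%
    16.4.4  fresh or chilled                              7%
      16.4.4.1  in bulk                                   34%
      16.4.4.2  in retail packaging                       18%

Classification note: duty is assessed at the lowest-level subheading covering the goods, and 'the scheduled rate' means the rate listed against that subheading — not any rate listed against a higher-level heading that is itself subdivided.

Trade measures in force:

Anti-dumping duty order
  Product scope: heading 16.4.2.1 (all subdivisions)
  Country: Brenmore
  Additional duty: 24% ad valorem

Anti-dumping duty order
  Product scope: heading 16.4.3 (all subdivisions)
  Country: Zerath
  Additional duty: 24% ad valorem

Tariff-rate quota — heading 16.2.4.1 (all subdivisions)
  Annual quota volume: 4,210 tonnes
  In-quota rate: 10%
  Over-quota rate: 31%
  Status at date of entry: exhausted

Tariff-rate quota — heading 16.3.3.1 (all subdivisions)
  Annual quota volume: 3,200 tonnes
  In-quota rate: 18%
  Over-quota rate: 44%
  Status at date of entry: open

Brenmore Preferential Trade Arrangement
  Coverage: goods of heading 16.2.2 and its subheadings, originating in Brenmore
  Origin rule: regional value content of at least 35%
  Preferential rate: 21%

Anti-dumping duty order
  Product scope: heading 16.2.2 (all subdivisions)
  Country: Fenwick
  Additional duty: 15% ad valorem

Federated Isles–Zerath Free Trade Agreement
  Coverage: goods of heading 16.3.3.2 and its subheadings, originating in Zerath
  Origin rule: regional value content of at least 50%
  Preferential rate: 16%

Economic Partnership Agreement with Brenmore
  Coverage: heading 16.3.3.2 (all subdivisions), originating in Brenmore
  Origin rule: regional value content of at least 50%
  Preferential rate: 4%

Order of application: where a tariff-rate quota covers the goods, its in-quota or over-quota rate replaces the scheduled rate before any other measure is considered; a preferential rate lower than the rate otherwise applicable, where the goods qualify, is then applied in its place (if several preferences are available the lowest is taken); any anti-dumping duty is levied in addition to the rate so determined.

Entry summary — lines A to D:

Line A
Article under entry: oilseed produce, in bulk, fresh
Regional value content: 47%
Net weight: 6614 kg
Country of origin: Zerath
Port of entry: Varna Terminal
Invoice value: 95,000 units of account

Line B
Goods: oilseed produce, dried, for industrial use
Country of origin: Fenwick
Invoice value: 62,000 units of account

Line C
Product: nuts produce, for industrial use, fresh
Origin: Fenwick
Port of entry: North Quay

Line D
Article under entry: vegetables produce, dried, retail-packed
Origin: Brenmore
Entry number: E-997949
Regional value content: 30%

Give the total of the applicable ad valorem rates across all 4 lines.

Line A: oilseed → 16.4; fresh → 16.4.4; in bulk → 16.4.4.1. Scheduled 34%. Zerath agreement on 16.3.3.2: 16.4.4.1 not covered. → 34%.
Line B: oilseed → 16.4; dried → 16.4.1; for industrial use → 16.4.1.2. Scheduled 11%. No special measure applies. → 11%.
Line C: nuts → 16.3; fresh → 16.3.1; for industrial use → 16.3.1.2. Scheduled 16%. No special measure applies. → 16%.
Line D: vegetables → 16.2; dried → 16.2.2; retail-packed → 16.2.2.2. Scheduled 33%. Brenmore agreement on 16.2.2: RVC < 35%; Brenmore agreement on 16.3.3.2: 16.2.2.2 not covered. → 33%.
Sum: 34% + 11% + 16% + 33% = 94%.

94%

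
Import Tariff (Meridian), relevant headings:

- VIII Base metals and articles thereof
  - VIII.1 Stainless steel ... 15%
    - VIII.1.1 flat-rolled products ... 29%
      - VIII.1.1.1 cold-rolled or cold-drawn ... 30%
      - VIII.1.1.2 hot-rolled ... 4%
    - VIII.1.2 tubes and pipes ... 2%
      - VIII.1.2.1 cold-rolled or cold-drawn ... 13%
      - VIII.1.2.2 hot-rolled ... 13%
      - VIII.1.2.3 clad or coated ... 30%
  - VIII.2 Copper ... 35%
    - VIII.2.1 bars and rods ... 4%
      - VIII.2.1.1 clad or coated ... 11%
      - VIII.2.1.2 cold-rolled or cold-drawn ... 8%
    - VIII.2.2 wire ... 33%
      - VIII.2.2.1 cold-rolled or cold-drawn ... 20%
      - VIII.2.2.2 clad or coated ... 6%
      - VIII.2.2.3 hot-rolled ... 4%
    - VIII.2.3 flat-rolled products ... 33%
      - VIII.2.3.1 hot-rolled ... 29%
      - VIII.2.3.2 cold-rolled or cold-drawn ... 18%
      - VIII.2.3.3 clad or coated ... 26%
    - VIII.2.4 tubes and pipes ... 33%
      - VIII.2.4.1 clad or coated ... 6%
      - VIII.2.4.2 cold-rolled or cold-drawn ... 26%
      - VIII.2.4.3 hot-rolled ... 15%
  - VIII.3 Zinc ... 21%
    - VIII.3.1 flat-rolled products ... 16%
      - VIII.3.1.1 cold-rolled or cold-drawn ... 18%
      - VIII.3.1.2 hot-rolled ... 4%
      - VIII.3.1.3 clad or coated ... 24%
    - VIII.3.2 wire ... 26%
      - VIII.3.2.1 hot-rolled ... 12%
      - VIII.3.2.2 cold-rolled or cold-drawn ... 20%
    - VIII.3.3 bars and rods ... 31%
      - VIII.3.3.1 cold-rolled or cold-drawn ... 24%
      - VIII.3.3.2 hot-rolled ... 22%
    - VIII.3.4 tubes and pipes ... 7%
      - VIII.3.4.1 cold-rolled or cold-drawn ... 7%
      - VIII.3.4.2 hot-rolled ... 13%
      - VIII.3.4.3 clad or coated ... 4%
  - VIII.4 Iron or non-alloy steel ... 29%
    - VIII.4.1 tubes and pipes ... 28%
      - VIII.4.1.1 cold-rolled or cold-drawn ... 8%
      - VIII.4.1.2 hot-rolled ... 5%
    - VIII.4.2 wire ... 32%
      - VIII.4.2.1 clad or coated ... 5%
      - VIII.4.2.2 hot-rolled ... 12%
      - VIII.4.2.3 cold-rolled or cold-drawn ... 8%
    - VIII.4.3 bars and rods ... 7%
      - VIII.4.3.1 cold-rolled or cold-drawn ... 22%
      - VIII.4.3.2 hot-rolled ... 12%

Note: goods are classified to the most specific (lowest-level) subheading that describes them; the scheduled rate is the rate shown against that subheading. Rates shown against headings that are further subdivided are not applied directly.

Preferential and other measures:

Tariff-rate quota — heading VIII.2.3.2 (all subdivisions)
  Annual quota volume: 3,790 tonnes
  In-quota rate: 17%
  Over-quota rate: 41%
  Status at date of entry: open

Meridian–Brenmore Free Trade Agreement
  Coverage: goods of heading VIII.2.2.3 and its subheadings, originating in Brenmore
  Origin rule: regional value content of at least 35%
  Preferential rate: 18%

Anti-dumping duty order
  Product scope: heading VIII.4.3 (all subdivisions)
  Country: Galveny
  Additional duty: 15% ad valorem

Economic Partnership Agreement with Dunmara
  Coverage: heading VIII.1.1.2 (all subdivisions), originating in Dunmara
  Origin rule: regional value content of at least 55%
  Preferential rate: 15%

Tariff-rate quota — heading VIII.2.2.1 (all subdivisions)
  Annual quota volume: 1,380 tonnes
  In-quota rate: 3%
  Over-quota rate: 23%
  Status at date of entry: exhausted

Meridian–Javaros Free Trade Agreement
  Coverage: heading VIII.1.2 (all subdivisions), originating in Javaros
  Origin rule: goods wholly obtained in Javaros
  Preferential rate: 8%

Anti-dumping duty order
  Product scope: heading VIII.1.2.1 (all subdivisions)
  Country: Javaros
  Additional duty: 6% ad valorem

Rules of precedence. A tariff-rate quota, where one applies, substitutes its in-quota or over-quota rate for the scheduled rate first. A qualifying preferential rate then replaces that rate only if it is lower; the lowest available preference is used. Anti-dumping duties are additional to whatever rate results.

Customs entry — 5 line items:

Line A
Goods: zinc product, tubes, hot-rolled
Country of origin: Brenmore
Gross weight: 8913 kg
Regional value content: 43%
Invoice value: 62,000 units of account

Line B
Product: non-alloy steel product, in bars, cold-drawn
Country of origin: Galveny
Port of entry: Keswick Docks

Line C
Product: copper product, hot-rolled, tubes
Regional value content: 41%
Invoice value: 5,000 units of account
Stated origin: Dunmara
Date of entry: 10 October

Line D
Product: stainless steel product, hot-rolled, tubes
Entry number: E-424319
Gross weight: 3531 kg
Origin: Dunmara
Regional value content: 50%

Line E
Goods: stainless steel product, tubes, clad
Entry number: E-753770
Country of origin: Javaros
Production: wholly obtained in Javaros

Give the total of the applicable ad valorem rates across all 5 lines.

86%

Line A: zinc → VIII.3; tubes → VIII.3.4; hot-rolled → VIII.3.4.2. Scheduled 13%. Brenmore agreement on VIII.2.2.3: VIII.3.4.2 not covered. → 13%.
Line B: non-alloy steel → VIII.4; in bars → VIII.4.3; cold-drawn → VIII.4.3.1. Scheduled 22%. anti-dumping (Galveny, VIII.4.3): +15%; total 22% + 15% = 37%. → 37%.
Line C: copper → VIII.2; tubes → VIII.2.4; hot-rolled → VIII.2.4.3. Scheduled 15%. Dunmara agreement on VIII.1.1.2: VIII.2.4.3 not covered. → 15%.
Line D: stainless steel → VIII.1; tubes → VIII.1.2; hot-rolled → VIII.1.2.2. Scheduled 13%. Dunmara agreement on VIII.1.1.2: VIII.1.2.2 not covered. → 13%.
Line E: stainless steel → VIII.1; tubes → VIII.1.2; clad → VIII.1.2.3. Scheduled 30%. Javaros agreement on VIII.1.2: wholly obtained → 8% available; preferential 8%. → 8%.
Sum: 13% + 37% + 15% + 13% + 8% = 86%.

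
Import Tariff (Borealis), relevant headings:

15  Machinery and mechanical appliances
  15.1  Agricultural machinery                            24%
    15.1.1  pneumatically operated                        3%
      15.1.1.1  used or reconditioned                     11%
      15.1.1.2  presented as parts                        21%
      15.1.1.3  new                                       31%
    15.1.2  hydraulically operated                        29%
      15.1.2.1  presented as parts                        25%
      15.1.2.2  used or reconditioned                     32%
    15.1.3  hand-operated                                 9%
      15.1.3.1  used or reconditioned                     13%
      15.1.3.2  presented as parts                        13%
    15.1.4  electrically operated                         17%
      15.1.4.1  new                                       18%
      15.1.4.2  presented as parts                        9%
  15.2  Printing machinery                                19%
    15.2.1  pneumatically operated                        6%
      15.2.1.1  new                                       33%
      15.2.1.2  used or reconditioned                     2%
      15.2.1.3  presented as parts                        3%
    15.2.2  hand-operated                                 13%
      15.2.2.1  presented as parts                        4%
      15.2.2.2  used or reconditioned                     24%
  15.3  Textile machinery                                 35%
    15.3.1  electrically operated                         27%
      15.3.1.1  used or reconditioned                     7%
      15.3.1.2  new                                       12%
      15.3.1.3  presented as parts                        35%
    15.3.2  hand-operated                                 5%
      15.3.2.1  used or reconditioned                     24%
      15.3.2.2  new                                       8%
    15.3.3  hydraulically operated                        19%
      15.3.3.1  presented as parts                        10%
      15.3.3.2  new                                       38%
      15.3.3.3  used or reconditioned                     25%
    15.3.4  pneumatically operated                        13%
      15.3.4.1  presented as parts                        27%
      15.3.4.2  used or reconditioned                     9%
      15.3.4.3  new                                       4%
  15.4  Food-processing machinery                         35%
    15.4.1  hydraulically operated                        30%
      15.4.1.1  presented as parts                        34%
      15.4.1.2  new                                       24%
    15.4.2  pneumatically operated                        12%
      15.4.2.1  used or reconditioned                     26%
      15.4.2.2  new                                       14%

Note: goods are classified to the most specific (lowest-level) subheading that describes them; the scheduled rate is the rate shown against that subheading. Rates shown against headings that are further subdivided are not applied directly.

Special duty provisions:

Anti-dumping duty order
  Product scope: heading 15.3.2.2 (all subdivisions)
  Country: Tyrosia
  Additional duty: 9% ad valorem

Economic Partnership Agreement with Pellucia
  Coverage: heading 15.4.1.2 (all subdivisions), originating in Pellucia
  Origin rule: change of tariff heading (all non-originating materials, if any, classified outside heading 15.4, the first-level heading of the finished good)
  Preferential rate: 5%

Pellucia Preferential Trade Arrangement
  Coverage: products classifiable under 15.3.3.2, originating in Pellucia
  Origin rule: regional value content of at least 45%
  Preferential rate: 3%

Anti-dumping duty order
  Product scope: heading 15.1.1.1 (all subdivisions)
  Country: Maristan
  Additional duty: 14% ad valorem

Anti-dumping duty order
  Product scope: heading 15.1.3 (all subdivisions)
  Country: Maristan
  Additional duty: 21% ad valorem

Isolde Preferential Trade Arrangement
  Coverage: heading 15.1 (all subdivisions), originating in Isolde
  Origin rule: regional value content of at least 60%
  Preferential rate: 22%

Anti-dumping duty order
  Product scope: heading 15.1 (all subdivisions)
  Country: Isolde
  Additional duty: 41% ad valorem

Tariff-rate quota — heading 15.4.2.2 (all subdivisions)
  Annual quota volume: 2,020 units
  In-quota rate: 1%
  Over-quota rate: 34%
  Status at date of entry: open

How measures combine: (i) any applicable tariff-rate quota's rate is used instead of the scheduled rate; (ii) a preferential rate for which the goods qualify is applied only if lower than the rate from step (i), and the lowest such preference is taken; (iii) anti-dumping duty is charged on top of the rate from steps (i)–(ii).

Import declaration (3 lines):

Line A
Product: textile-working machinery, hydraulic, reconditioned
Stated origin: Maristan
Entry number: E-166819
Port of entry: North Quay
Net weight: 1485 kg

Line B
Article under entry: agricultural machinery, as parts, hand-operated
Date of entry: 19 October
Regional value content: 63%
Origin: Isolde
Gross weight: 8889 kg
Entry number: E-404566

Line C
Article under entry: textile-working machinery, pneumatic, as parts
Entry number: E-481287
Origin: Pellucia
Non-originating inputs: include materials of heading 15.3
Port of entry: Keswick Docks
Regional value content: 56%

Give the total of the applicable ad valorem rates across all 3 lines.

106%

Line A: textile-working → 15.3; hydraulic → 15.3.3; reconditioned → 15.3.3.3. Scheduled 25%. No special measure applies. → 25%.
Line B: agricultural → 15.1; hand-operated → 15.1.3; as parts → 15.1.3.2. Scheduled 13%. Isolde agreement on 15.1: RVC ≥ 60% → 22% available; preference 22% not lower than 13% → no reduction; anti-dumping (Isolde, 15.1): +41%; total 13% + 41% = 54%. → 54%.
Line C: textile-working → 15.3; pneumatic → 15.3.4; as parts → 15.3.4.1. Scheduled 27%. Pellucia agreement on 15.4.1.2: 15.3.4.1 not covered; Pellucia agreement on 15.3.3.2: 15.3.4.1 not covered. → 27%.
Sum: 25% + 54% + 27% = 106%.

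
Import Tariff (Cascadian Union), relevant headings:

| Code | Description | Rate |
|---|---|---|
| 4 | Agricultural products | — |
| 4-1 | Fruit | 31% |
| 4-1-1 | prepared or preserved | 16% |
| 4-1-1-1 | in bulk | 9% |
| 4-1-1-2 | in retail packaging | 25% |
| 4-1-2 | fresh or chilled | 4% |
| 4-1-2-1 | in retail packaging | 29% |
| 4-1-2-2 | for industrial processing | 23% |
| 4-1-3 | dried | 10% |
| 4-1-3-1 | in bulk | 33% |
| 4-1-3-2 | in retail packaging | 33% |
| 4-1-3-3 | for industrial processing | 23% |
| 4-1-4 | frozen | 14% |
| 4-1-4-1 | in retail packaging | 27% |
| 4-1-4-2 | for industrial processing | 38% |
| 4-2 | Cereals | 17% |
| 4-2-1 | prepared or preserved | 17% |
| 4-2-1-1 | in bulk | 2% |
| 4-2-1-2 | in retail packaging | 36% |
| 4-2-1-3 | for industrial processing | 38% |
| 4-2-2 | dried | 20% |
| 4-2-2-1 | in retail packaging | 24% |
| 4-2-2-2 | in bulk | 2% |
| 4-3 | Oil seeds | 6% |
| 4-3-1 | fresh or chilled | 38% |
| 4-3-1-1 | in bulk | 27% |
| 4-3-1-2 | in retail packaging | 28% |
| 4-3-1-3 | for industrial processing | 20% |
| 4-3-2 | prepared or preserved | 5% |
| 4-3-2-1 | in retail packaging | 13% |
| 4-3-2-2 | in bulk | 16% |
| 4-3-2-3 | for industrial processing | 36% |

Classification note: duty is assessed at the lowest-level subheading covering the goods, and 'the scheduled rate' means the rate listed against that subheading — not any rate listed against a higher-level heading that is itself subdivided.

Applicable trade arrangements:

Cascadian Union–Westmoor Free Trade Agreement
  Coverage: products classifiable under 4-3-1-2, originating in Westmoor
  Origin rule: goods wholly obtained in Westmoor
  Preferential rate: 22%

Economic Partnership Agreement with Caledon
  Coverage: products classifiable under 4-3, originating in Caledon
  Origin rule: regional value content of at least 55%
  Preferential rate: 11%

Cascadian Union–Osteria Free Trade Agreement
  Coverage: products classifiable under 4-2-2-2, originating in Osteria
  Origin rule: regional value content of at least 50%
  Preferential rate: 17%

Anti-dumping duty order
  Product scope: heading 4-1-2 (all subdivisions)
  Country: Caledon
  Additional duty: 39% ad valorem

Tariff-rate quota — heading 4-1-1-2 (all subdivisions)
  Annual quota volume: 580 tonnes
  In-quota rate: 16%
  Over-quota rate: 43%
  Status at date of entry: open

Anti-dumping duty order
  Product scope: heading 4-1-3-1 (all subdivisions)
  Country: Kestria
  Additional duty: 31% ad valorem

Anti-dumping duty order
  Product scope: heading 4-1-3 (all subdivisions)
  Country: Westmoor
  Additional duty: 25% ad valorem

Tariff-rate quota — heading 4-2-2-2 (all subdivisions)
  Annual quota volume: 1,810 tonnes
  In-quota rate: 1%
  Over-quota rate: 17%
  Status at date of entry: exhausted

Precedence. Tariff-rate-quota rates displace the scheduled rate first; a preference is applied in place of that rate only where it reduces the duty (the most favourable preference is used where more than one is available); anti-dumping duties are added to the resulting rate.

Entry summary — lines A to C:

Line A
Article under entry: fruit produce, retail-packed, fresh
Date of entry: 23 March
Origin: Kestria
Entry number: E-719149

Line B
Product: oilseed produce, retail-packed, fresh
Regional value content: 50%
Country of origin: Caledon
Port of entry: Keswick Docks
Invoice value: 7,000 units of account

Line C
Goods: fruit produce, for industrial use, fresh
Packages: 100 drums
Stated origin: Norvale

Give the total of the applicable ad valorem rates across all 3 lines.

80%

Line A: fruit → 4-1; fresh → 4-1-2; retail-packed → 4-1-2-1. Scheduled 29%. No special measure applies. → 29%.
Line B: oilseed → 4-3; fresh → 4-3-1; retail-packed → 4-3-1-2. Scheduled 28%. Caledon agreement on 4-3: RVC < 55%. → 28%.
Line C: fruit → 4-1; fresh → 4-1-2; for industrial use → 4-1-2-2. Scheduled 23%. No special measure applies. → 23%.
Sum: 29% + 28% + 23% = 80%.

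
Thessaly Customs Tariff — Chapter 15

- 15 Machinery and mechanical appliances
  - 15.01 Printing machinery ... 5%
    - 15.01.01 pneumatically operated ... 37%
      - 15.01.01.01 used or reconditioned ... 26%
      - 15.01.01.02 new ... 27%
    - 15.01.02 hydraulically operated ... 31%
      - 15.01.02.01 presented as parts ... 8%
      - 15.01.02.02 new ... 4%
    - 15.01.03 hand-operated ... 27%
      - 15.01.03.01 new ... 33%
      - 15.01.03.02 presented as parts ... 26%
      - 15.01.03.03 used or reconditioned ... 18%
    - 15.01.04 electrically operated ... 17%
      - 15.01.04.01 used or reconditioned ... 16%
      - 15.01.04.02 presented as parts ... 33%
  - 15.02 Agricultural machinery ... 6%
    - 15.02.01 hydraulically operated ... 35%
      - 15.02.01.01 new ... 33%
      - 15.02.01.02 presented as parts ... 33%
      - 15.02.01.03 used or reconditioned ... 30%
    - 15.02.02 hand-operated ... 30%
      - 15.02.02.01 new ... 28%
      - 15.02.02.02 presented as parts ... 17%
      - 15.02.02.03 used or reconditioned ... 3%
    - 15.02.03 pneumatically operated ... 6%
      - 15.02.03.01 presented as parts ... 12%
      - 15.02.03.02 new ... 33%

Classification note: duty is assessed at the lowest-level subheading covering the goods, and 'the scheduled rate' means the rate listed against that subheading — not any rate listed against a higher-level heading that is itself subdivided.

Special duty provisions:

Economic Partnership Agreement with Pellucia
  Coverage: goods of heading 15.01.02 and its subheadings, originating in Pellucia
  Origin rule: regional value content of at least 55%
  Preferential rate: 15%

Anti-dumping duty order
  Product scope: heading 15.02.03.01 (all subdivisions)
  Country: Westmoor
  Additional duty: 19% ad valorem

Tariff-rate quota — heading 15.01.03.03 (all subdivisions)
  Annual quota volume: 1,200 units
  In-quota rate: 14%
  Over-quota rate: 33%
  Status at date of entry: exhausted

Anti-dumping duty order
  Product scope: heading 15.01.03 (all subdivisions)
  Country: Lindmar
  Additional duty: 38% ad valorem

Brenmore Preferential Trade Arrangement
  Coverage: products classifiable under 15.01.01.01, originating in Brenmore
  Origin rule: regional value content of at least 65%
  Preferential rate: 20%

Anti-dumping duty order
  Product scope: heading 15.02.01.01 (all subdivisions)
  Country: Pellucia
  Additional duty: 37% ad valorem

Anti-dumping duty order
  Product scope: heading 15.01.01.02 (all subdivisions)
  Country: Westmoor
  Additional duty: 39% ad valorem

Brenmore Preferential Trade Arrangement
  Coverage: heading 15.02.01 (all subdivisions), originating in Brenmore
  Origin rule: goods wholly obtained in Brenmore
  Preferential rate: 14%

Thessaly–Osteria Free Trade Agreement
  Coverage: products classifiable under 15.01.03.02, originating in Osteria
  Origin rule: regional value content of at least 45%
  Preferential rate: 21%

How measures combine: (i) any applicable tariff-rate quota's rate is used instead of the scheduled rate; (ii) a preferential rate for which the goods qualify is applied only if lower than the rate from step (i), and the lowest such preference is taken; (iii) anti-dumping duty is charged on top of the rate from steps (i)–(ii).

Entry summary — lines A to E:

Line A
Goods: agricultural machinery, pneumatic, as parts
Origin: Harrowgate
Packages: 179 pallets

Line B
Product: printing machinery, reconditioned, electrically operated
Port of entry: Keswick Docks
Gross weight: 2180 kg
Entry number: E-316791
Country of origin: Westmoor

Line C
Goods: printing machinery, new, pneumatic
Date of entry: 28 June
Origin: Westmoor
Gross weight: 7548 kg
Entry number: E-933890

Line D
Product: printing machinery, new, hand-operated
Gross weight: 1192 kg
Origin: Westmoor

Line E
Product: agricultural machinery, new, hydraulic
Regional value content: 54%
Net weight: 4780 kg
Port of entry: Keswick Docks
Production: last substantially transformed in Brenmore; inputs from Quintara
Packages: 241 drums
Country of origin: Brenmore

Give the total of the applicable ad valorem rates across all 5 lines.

160%

Line A: agricultural → 15.02; pneumatic → 15.02.03; as parts → 15.02.03.01. Scheduled 12%. No special measure applies. → 12%.
Line B: printing → 15.01; electrically operated → 15.01.04; reconditioned → 15.01.04.01. Scheduled 16%. No special measure applies. → 16%.
Line C: printing → 15.01; pneumatic → 15.01.01; new → 15.01.01.02. Scheduled 27%. anti-dumping (Westmoor, 15.01.01.02): +39%; total 27% + 39% = 66%. → 66%.
Line D: printing → 15.01; hand-operated → 15.01.03; new → 15.01.03.01. Scheduled 33%. No special measure applies. → 33%.
Line E: agricultural → 15.02; hydraulic → 15.02.01; new → 15.02.01.01. Scheduled 33%. Brenmore agreement on 15.01.01.01: 15.02.01.01 not covered; Brenmore agreement on 15.02.01: not wholly obtained. → 33%.
Sum: 12% + 16% + 66% + 33% + 33% = 160%.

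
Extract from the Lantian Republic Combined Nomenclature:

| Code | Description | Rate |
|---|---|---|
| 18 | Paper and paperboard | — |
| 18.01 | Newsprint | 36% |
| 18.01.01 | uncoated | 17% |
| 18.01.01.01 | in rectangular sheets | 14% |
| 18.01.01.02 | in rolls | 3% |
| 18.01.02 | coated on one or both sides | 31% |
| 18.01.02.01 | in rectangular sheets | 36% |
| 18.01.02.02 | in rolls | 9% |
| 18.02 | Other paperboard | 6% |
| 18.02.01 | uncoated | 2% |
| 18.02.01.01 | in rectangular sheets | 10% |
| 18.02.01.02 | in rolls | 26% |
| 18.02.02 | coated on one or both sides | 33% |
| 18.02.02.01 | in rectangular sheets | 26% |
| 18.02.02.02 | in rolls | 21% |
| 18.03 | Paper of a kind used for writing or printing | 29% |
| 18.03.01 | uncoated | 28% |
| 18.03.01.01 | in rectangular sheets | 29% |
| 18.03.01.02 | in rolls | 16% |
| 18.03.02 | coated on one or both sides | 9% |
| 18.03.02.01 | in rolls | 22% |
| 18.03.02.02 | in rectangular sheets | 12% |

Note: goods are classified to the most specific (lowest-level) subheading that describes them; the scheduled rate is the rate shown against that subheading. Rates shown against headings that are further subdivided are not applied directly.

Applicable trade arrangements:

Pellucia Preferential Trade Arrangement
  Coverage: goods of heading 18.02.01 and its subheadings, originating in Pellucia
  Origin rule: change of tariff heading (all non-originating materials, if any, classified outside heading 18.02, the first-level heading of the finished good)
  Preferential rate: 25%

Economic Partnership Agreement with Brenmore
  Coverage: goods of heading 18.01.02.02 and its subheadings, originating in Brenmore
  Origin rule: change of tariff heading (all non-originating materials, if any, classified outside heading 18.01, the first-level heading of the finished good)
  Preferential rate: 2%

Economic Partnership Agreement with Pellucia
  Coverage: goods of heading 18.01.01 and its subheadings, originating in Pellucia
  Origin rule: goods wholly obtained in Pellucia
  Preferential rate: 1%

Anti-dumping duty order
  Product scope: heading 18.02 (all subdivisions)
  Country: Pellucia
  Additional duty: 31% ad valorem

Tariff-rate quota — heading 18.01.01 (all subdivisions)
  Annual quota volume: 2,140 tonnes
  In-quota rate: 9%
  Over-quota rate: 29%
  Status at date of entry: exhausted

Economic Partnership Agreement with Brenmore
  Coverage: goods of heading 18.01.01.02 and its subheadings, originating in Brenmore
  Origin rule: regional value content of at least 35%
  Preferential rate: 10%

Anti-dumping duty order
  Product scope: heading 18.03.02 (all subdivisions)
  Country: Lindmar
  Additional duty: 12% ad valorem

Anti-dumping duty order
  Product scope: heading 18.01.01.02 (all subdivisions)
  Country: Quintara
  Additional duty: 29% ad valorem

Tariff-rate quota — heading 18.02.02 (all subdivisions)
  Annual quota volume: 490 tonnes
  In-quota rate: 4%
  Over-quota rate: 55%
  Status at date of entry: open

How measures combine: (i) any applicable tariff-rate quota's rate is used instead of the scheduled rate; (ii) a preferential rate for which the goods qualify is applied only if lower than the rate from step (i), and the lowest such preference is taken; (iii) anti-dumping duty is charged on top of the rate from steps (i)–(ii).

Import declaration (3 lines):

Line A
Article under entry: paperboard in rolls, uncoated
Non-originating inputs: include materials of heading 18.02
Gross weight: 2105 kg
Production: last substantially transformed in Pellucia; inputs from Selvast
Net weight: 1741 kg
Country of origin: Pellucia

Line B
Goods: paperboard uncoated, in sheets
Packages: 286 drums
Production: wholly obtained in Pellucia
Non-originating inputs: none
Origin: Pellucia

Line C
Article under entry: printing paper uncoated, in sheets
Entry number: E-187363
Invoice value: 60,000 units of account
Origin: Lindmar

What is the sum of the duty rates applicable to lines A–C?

Line A: paperboard → 18.02; uncoated → 18.02.01; in rolls → 18.02.01.02. Scheduled 26%. Pellucia agreement on 18.02.01: CTH not met; Pellucia agreement on 18.01.01: 18.02.01.02 not covered; anti-dumping (Pellucia, 18.02): +31%; total 26% + 31% = 57%. → 57%.
Line B: paperboard → 18.02; uncoated → 18.02.01; in sheets → 18.02.01.01. Scheduled 10%. Pellucia agreement on 18.02.01: CTH met → 25% available; Pellucia agreement on 18.01.01: 18.02.01.01 not covered; preference 25% not lower than 10% → no reduction; anti-dumping (Pellucia, 18.02): +31%; total 10% + 31% = 41%. → 41%.
Line C: printing paper → 18.03; uncoated → 18.03.01; in sheets → 18.03.01.01. Scheduled 29%. No special measure applies. → 29%.
Sum: 57% + 41% + 29% = 127%.

127%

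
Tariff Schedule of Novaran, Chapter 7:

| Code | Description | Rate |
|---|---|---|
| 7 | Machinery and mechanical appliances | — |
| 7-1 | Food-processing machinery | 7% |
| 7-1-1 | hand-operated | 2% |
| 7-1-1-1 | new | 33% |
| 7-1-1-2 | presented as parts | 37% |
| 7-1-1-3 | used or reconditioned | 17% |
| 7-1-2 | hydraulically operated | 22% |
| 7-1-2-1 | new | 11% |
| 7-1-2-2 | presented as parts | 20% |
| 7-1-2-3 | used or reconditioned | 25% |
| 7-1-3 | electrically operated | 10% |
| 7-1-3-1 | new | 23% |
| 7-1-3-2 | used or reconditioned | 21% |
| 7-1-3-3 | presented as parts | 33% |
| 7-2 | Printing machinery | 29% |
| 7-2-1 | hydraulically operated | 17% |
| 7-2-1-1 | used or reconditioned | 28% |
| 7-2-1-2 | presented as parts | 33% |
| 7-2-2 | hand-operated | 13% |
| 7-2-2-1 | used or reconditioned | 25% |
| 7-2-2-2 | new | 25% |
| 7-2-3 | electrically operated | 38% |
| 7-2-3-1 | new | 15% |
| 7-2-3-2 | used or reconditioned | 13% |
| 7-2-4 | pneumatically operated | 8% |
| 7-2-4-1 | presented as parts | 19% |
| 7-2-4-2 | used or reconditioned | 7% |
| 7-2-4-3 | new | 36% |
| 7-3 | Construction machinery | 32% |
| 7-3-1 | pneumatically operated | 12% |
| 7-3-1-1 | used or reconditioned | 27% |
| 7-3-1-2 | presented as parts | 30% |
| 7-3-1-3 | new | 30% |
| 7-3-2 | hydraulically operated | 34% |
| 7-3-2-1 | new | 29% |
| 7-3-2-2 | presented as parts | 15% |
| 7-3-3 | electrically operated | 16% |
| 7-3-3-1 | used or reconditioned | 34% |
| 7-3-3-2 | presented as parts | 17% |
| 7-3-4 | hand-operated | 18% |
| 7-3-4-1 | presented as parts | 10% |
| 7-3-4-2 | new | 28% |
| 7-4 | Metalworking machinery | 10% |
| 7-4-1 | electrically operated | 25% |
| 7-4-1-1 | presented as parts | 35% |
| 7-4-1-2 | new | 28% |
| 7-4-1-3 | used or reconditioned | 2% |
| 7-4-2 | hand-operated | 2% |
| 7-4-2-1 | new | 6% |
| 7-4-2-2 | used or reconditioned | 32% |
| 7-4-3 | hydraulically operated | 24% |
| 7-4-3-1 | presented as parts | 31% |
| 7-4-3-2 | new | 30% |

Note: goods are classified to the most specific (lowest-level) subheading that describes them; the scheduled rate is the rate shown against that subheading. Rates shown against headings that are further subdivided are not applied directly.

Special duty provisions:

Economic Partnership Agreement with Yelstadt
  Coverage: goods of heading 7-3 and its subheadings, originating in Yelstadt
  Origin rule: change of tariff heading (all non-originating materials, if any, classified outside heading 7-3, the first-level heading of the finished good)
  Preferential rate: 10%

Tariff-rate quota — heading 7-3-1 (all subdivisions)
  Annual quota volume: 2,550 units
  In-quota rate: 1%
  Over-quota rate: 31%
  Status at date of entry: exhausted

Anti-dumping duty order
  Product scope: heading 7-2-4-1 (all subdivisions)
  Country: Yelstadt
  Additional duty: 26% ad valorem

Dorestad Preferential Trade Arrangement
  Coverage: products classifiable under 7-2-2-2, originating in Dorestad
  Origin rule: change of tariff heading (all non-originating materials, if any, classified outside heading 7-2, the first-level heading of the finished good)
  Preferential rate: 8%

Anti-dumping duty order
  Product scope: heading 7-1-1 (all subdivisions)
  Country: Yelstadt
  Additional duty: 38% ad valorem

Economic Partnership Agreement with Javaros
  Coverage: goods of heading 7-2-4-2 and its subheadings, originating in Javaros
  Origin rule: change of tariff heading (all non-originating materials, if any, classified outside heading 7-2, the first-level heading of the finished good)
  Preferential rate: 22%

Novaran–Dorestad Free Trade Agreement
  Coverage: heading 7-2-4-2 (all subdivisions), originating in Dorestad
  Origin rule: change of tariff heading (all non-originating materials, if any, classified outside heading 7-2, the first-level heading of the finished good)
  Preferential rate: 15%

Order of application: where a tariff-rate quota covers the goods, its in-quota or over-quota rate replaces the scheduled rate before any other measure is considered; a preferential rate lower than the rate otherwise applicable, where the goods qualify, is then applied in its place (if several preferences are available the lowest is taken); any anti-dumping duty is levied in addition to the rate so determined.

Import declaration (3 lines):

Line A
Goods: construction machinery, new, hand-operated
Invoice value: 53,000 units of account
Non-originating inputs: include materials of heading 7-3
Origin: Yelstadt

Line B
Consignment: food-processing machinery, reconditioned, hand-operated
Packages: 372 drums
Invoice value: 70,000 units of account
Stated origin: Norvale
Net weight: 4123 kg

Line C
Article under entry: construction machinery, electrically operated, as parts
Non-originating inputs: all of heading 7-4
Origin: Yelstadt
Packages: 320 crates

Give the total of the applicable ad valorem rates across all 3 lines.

55%

Line A: construction → 7-3; hand-operated → 7-3-4; new → 7-3-4-2. Scheduled 28%. Yelstadt agreement on 7-3: CTH not met. → 28%.
Line B: food-processing → 7-1; hand-operated → 7-1-1; reconditioned → 7-1-1-3. Scheduled 17%. No special measure applies. → 17%.
Line C: construction → 7-3; electrically operated → 7-3-3; as parts → 7-3-3-2. Scheduled 17%. Yelstadt agreement on 7-3: CTH met → 10% available; preferential 10%. → 10%.
Sum: 28% + 17% + 10% = 55%.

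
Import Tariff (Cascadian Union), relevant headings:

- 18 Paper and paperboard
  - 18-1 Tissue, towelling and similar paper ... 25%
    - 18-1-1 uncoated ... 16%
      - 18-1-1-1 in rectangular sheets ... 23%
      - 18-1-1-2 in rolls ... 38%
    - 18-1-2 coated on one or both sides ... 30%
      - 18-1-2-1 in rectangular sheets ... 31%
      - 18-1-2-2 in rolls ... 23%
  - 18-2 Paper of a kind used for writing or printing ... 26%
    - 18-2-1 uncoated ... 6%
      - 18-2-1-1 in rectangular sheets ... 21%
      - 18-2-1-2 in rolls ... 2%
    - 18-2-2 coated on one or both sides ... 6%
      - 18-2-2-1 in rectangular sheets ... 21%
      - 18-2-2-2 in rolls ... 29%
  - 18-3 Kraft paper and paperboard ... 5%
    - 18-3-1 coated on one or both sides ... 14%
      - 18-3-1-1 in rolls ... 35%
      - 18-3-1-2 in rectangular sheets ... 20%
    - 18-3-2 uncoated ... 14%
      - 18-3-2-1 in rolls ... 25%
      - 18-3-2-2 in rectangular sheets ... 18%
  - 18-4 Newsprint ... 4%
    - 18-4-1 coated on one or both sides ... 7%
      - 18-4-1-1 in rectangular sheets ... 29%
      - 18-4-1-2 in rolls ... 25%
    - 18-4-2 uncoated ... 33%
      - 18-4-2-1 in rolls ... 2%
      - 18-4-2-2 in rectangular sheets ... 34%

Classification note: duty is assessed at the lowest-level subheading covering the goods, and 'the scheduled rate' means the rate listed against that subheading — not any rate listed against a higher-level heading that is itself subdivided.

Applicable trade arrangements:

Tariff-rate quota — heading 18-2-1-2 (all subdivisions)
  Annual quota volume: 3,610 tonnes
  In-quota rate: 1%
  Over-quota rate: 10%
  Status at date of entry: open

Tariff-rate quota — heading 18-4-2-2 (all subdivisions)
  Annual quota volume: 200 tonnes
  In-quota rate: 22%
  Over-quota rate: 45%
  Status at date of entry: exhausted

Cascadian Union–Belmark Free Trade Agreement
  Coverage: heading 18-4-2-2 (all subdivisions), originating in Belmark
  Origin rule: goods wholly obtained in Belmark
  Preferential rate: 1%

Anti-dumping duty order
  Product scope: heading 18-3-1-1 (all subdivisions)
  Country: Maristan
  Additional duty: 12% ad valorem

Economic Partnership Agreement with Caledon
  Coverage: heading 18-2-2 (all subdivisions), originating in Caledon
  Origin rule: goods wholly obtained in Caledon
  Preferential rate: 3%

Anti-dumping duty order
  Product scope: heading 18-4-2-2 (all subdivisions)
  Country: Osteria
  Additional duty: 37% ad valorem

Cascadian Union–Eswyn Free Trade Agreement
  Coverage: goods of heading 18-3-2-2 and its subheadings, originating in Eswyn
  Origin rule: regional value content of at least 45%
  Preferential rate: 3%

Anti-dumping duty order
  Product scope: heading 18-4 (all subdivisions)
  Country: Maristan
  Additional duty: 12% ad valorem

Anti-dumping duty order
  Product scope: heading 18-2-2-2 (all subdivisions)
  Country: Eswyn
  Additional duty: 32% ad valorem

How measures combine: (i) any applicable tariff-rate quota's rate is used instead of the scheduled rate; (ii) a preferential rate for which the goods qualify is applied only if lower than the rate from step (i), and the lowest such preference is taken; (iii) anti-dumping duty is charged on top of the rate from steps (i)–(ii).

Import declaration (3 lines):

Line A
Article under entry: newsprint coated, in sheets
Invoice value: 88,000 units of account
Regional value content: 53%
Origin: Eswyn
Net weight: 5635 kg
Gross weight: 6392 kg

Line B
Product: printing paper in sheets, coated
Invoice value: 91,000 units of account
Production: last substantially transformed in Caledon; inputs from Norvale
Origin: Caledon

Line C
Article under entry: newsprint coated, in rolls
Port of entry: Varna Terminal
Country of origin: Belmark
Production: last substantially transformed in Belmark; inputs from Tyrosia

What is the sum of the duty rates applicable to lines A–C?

75%

Line A: newsprint → 18-4; coated → 18-4-1; in sheets → 18-4-1-1. Scheduled 29%. Eswyn agreement on 18-3-2-2: 18-4-1-1 not covered. → 29%.
Line B: printing paper → 18-2; coated → 18-2-2; in sheets → 18-2-2-1. Scheduled 21%. Caledon agreement on 18-2-2: not wholly obtained. → 21%.
Line C: newsprint → 18-4; coated → 18-4-1; in rolls → 18-4-1-2. Scheduled 25%. Belmark agreement on 18-4-2-2: 18-4-1-2 not covered. → 25%.
Sum: 29% + 21% + 25% = 75%.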